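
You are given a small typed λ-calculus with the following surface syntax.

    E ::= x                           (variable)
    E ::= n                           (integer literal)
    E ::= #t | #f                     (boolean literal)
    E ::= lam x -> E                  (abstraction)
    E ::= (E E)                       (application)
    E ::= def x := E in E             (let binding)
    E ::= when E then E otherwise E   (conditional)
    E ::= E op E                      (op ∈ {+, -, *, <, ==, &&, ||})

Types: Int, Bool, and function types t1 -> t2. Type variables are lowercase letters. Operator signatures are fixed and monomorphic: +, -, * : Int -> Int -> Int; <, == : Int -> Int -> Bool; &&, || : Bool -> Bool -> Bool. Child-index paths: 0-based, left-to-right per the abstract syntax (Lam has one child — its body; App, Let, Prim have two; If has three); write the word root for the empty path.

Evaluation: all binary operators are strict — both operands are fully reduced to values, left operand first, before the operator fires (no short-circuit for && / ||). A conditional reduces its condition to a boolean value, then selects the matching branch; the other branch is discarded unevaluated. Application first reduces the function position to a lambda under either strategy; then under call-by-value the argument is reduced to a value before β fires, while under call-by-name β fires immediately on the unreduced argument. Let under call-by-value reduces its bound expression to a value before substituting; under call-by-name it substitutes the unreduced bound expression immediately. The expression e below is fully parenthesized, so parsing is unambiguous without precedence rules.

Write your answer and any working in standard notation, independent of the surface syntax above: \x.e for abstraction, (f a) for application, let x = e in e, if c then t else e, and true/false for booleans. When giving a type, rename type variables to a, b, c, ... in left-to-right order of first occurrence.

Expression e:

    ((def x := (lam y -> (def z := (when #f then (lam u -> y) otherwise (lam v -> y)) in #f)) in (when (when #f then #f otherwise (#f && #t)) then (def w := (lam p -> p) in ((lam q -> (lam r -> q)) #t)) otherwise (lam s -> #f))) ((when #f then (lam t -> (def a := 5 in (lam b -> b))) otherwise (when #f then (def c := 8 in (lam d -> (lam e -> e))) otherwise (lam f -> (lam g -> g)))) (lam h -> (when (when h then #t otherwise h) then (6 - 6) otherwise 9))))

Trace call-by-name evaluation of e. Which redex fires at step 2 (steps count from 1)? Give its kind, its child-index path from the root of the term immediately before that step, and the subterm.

Answer: if at 0.0 : (if false then false else (false && true))

Derivation:
step 0: ((let x = (\y.(let z = (if false then (\u.y) else (\v.y)) in false)) in (if (if false then false else (false && true)) then (let w = (\p.p) in ((\q.(\r.q)) true)) else (\s.false))) ((if false then (\t.(let a = 5 in (\b.b))) else (if false then (let c = 8 in (\d.(\e.e))) else (\f.(\g.g)))) (\h.(if (if h then true else h) then (6 - 6) else 9))))
step 1: [let@0] ((if (if false then false else (false && true)) then (let w = (\p.p) in ((\q.(\r.q)) true)) else (\s.false)) ((if false then (\t.(let a = 5 in (\b.b))) else (if false then (let c = 8 in (\d.(\e.e))) else (\f.(\g.g)))) (\h.(if (if h then true else h) then (6 - 6) else 9))))
step 2: [if@0.0] ((if (false && true) then (let w = (\p.p) in ((\q.(\r.q)) true)) else (\s.false)) ((if false then (\t.(let a = 5 in (\b.b))) else (if false then (let c = 8 in (\d.(\e.e))) else (\f.(\g.g)))) (\h.(if (if h then true else h) then (6 - 6) else 9))))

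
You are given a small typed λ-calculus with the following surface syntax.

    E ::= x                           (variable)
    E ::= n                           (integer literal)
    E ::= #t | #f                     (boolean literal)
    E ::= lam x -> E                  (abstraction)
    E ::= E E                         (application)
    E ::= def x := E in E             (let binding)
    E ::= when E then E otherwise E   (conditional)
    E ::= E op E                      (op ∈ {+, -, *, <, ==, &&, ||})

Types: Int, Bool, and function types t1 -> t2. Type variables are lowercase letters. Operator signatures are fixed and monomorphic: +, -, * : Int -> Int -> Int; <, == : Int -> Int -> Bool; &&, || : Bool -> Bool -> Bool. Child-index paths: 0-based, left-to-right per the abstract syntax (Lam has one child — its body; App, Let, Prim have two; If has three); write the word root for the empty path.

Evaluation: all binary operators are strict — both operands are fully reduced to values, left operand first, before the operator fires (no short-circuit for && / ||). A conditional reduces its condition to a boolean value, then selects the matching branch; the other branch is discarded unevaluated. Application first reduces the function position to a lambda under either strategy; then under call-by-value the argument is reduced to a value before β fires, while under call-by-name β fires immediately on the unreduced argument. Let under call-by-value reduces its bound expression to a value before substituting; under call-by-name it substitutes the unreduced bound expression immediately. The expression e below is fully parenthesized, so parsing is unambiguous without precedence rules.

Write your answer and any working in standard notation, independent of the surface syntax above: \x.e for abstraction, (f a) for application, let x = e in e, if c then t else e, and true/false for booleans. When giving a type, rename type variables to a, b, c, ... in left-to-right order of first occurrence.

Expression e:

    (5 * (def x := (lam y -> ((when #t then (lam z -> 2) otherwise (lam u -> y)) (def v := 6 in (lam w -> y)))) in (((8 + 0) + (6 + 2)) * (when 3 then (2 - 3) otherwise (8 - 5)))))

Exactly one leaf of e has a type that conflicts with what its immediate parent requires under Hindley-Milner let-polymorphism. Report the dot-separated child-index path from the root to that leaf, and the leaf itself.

Working:
  unify Int ~ Int
  unify Bool ~ Bool
\z._ : b -> Int
y : a
\u._ : c -> a
  unify b -> Int ~ c -> a
  unify b ~ c
  unify Int ~ a
let v : Int
y : Int
\w._ : d -> Int
  unify c -> Int ~ (d -> Int) -> e
  unify c ~ d -> Int
  unify Int ~ e
_ _ : Int
\y._ : Int -> Int
let x : Int -> Int
  unify Int ~ Int
  unify Int ~ Int
  unify Int ~ Int
  unify Int ~ Int
  unify Int ~ Int
  unify Int ~ Int
  unify Int ~ Int
  unify Int ~ Bool
  FAIL: mismatch Int ~ Bool

Answer: 1.1.1.0 : 3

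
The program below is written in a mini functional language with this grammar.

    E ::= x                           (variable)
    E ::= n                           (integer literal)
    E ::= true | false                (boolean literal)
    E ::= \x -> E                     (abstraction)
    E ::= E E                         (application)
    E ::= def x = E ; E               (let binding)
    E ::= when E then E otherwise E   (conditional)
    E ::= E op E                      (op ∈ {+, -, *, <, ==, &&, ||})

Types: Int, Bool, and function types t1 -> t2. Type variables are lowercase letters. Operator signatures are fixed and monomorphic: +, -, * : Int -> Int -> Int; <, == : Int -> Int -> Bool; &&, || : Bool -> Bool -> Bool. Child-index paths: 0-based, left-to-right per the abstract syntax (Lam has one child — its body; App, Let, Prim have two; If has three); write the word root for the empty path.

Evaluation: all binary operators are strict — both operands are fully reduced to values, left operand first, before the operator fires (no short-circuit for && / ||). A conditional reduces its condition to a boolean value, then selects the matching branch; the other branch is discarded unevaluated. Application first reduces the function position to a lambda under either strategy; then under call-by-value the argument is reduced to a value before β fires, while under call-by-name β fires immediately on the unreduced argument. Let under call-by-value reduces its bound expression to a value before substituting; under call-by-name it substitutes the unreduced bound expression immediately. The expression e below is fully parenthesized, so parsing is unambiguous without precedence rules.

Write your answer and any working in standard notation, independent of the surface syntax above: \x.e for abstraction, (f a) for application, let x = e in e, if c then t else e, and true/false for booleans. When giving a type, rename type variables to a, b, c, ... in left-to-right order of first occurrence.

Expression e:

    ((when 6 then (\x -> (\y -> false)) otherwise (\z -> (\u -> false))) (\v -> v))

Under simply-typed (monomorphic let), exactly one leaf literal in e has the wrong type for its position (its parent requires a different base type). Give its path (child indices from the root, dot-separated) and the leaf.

Answer: 0.0 : 6

Derivation:
  unify Int ~ Bool
  FAIL: mismatch Int ~ Bool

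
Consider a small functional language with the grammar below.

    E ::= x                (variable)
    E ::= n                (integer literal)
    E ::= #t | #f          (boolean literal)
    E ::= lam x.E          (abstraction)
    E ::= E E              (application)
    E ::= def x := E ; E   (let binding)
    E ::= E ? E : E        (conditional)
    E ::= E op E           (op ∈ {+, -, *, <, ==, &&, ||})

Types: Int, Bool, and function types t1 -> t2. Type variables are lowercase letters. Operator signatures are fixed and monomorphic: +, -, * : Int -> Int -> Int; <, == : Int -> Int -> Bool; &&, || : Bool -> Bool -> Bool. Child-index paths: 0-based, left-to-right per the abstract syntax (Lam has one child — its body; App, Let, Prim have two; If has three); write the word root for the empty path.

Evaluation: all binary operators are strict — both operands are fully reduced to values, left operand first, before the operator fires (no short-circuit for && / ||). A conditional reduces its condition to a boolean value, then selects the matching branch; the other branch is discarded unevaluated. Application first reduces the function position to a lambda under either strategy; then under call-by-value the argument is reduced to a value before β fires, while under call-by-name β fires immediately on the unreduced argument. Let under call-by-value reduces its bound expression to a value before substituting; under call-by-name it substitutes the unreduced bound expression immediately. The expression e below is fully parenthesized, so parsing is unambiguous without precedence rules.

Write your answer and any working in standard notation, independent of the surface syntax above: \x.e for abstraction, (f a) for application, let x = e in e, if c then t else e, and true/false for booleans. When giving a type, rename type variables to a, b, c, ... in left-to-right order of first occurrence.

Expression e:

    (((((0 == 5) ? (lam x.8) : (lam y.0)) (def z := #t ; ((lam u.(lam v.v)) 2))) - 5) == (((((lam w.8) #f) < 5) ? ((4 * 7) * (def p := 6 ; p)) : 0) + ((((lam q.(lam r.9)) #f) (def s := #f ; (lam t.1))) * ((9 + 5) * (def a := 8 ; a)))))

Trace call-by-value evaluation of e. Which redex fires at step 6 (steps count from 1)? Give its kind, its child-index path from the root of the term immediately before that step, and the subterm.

Derivation:
step 0: ((((if (0 == 5) then (\x.8) else (\y.0)) (let z = true in ((\u.(\v.v)) 2))) - 5) == ((if (((\w.8) false) < 5) then ((4 * 7) * (let p = 6 in p)) else 0) + ((((\q.(\r.9)) false) (let s = false in (\t.1))) * ((9 + 5) * (let a = 8 in a)))))
step 1: [delta@0.0.0.0] ((((if false then (\x.8) else (\y.0)) (let z = true in ((\u.(\v.v)) 2))) - 5) == ((if (((\w.8) false) < 5) then ((4 * 7) * (let p = 6 in p)) else 0) + ((((\q.(\r.9)) false) (let s = false in (\t.1))) * ((9 + 5) * (let a = 8 in a)))))
step 2: [if@0.0.0] ((((\y.0) (let z = true in ((\u.(\v.v)) 2))) - 5) == ((if (((\w.8) false) < 5) then ((4 * 7) * (let p = 6 in p)) else 0) + ((((\q.(\r.9)) false) (let s = false in (\t.1))) * ((9 + 5) * (let a = 8 in a)))))
step 3: [let@0.0.1] ((((\y.0) ((\u.(\v.v)) 2)) - 5) == ((if (((\w.8) false) < 5) then ((4 * 7) * (let p = 6 in p)) else 0) + ((((\q.(\r.9)) false) (let s = false in (\t.1))) * ((9 + 5) * (let a = 8 in a)))))
step 4: [beta@0.0.1] ((((\y.0) (\v.v)) - 5) == ((if (((\w.8) false) < 5) then ((4 * 7) * (let p = 6 in p)) else 0) + ((((\q.(\r.9)) false) (let s = false in (\t.1))) * ((9 + 5) * (let a = 8 in a)))))
step 5: [beta@0.0] ((0 - 5) == ((if (((\w.8) false) < 5) then ((4 * 7) * (let p = 6 in p)) else 0) + ((((\q.(\r.9)) false) (let s = false in (\t.1))) * ((9 + 5) * (let a = 8 in a)))))
step 6: [delta@0] (-5 == ((if (((\w.8) false) < 5) then ((4 * 7) * (let p = 6 in p)) else 0) + ((((\q.(\r.9)) false) (let s = false in (\t.1))) * ((9 + 5) * (let a = 8 in a)))))

Answer: delta at 0 : (0 - 5)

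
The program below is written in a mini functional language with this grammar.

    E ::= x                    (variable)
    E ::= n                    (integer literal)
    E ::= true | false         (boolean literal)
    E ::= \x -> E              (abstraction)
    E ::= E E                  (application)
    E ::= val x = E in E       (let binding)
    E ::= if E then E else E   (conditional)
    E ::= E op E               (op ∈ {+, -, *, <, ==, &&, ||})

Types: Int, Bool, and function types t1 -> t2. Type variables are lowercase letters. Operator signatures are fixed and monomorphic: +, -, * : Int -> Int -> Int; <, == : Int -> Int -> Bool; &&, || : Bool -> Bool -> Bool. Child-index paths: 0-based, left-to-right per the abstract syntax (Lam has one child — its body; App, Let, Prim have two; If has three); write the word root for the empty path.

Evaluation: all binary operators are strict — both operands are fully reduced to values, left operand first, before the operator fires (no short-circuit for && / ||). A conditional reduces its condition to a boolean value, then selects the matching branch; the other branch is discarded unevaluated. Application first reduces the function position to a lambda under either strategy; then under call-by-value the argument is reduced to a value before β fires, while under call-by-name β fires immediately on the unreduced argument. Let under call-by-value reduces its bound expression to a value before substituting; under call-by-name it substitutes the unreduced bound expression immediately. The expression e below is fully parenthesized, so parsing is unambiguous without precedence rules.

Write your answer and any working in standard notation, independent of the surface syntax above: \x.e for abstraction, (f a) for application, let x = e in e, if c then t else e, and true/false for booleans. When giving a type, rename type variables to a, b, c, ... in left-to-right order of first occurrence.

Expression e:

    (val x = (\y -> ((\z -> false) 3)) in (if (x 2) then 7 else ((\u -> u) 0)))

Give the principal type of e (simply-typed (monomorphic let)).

Working:
\z._ : b -> Bool
  unify b -> Bool ~ Int -> c
  unify b ~ Int
  unify Bool ~ c
_ _ : Bool
\y._ : a -> Bool
let x : a -> Bool
x : a -> Bool
  unify a -> Bool ~ Int -> d
  unify a ~ Int
  unify Bool ~ d
_ _ : Bool
  unify Bool ~ Bool
u : e
\u._ : e -> e
  unify e -> e ~ Int -> f
  unify e ~ Int
  unify Int ~ f
_ _ : Int
  unify Int ~ Int

Answer: Int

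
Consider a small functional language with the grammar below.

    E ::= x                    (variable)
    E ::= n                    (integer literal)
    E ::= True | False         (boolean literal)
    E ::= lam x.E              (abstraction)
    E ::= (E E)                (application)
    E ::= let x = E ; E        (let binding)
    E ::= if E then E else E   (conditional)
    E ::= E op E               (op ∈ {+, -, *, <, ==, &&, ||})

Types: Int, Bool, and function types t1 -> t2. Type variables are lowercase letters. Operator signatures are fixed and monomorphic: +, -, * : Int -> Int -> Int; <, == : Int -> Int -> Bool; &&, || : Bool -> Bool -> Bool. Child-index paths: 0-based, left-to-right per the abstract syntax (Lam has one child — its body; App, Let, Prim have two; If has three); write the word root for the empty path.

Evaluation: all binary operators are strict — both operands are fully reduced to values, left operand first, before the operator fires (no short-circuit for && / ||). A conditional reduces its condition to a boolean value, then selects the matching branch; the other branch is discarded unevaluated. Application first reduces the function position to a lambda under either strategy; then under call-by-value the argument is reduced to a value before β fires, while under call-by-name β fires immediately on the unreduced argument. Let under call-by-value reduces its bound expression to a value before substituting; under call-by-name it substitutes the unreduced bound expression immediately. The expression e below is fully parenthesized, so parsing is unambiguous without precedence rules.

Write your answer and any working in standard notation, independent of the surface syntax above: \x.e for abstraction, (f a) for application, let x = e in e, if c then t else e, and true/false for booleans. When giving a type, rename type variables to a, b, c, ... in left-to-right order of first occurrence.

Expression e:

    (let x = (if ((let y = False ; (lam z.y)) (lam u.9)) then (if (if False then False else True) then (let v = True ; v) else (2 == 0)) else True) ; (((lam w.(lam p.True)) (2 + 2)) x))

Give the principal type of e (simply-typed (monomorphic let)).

Derivation:
let y : Bool
y : Bool
\z._ : a -> Bool
\u._ : b -> Int
  unify a -> Bool ~ (b -> Int) -> c
  unify a ~ b -> Int
  unify Bool ~ c
_ _ : Bool
  unify Bool ~ Bool
  unify Bool ~ Bool
  unify Bool ~ Bool
  unify Bool ~ Bool
let v : Bool
v : Bool
  unify Int ~ Int
  unify Int ~ Int
  unify Bool ~ Bool
  unify Bool ~ Bool
let x : Bool
\p._ : e -> Bool
\w._ : d -> e -> Bool
  unify Int ~ Int
  unify Int ~ Int
  unify d -> e -> Bool ~ Int -> f
  unify d ~ Int
  unify e -> Bool ~ f
_ _ : e -> Bool
x : Bool
  unify e -> Bool ~ Bool -> g
  unify e ~ Bool
  unify Bool ~ g
_ _ : Bool

Answer: Bool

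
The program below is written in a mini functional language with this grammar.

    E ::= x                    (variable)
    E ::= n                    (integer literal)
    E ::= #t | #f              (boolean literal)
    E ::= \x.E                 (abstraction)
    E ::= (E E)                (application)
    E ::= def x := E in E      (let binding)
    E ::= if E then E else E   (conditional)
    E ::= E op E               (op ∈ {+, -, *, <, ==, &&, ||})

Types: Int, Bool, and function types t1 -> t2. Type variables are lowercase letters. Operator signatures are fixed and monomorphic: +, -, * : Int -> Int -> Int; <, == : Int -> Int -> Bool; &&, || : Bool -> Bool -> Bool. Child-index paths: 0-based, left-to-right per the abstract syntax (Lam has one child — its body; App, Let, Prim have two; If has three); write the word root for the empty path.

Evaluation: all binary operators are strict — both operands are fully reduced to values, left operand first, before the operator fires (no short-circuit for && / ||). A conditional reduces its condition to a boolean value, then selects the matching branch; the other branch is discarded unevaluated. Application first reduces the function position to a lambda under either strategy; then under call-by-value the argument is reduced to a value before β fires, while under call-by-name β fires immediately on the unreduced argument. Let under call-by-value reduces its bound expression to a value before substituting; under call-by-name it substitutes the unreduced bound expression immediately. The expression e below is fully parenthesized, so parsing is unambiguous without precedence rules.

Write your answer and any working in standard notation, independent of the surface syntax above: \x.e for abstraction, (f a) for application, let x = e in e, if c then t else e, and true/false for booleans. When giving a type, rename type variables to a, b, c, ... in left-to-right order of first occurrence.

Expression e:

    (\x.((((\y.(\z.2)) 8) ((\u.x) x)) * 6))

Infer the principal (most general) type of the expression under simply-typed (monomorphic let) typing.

Derivation:
\z._ : c -> Int
\y._ : b -> c -> Int
  unify b -> c -> Int ~ Int -> d
  unify b ~ Int
  unify c -> Int ~ d
_ _ : c -> Int
x : a
\u._ : e -> a
x : a
  unify e -> a ~ a -> f
  unify e ~ a
  unify a ~ f
_ _ : f
  unify c -> Int ~ f -> g
  unify c ~ f
  unify Int ~ g
_ _ : Int
  unify Int ~ Int
  unify Int ~ Int
\x._ : f -> Int

Answer: a -> Int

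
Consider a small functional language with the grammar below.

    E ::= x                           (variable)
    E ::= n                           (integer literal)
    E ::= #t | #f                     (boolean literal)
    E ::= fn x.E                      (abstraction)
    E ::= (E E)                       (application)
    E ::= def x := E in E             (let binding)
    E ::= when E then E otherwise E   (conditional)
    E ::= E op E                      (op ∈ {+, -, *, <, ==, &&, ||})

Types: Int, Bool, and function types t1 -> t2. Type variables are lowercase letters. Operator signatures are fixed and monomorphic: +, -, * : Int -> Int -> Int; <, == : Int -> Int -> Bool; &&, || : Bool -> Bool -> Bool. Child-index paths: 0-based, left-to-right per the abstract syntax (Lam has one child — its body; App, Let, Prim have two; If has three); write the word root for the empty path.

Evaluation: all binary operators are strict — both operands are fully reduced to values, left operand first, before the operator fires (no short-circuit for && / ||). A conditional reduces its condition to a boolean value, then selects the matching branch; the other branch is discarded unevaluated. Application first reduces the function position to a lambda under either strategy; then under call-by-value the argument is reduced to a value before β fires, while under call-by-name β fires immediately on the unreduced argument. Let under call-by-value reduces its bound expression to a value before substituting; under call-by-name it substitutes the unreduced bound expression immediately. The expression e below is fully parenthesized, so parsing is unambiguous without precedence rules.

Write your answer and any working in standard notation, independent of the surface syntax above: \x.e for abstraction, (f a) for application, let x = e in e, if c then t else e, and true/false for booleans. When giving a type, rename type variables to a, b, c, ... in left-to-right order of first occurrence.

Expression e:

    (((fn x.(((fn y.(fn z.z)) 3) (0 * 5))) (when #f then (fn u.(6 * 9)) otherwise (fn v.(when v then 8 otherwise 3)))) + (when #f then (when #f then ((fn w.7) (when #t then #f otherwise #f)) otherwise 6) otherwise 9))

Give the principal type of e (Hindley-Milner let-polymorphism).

Trace:
z : c
\z._ : c -> c
\y._ : b -> c -> c
  unify b -> c -> c ~ Int -> d
  unify b ~ Int
  unify c -> c ~ d
_ _ : c -> c
  unify Int ~ Int
  unify Int ~ Int
  unify c -> c ~ Int -> e
  unify c ~ Int
  unify Int ~ e
_ _ : Int
\x._ : a -> Int
  unify Bool ~ Bool
  unify Int ~ Int
  unify Int ~ Int
\u._ : f -> Int
v : g
  unify g ~ Bool
  unify Int ~ Int
\v._ : Bool -> Int
  unify f -> Int ~ Bool -> Int
  unify f ~ Bool
  unify Int ~ Int
  unify a -> Int ~ (Bool -> Int) -> h
  unify a ~ Bool -> Int
  unify Int ~ h
_ _ : Int
  unify Int ~ Int
  unify Bool ~ Bool
  unify Bool ~ Bool
\w._ : i -> Int
  unify Bool ~ Bool
  unify Bool ~ Bool
  unify i -> Int ~ Bool -> j
  unify i ~ Bool
  unify Int ~ j
_ _ : Int
  unify Int ~ Int
  unify Int ~ Int
  unify Int ~ Int

Answer: Int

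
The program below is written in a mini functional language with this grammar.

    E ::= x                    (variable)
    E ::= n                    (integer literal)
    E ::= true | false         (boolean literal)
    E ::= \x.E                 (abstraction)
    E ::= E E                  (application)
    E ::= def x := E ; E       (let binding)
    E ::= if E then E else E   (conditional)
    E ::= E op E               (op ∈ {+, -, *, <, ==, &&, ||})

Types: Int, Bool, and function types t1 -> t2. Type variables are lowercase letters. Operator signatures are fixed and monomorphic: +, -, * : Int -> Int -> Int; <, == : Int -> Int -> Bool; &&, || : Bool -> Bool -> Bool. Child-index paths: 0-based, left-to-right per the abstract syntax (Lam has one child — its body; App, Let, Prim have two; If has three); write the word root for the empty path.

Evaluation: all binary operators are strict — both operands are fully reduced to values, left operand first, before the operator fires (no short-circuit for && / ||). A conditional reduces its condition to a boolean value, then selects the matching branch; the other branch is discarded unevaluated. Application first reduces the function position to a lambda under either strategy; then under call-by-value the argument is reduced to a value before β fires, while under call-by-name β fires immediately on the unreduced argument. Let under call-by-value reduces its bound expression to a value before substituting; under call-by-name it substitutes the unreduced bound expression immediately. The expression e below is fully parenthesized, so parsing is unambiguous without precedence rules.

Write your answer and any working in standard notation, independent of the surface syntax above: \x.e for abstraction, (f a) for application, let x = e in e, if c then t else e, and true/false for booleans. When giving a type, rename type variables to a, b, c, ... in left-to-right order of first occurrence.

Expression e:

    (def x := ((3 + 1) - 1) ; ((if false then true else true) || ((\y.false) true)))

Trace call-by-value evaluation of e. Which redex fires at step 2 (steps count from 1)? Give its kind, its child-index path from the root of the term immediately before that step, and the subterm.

Derivation:
step 0: (let x = ((3 + 1) - 1) in ((if false then true else true) || ((\y.false) true)))
step 1: [delta@0.0] (let x = (4 - 1) in ((if false then true else true) || ((\y.false) true)))
step 2: [delta@0] (let x = 3 in ((if false then true else true) || ((\y.false) true)))

Answer: delta at 0 : (4 - 1)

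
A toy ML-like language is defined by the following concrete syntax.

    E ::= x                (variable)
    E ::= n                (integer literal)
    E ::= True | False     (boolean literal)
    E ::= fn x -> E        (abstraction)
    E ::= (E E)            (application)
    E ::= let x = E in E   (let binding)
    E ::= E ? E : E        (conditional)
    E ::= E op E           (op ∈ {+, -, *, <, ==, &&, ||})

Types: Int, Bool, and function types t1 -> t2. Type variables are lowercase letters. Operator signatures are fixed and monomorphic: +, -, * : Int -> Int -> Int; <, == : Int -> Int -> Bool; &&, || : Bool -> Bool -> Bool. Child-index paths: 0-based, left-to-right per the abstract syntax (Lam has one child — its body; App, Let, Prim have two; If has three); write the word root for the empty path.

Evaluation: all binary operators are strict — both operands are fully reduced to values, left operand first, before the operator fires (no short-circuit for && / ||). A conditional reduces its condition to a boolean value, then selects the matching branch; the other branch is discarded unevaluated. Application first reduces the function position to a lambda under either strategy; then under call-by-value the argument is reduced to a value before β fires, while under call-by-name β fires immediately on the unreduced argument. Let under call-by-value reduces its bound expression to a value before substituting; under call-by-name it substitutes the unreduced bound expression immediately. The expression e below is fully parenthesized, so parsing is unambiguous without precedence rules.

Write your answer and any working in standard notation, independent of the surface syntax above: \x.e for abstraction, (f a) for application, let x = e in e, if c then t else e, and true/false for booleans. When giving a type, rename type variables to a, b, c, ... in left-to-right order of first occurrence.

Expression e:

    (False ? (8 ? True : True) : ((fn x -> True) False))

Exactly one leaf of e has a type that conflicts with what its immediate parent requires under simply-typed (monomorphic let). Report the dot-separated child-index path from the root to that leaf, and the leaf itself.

Working:
  unify Bool ~ Bool
  unify Int ~ Bool
  FAIL: mismatch Int ~ Bool

Answer: 1.0 : 8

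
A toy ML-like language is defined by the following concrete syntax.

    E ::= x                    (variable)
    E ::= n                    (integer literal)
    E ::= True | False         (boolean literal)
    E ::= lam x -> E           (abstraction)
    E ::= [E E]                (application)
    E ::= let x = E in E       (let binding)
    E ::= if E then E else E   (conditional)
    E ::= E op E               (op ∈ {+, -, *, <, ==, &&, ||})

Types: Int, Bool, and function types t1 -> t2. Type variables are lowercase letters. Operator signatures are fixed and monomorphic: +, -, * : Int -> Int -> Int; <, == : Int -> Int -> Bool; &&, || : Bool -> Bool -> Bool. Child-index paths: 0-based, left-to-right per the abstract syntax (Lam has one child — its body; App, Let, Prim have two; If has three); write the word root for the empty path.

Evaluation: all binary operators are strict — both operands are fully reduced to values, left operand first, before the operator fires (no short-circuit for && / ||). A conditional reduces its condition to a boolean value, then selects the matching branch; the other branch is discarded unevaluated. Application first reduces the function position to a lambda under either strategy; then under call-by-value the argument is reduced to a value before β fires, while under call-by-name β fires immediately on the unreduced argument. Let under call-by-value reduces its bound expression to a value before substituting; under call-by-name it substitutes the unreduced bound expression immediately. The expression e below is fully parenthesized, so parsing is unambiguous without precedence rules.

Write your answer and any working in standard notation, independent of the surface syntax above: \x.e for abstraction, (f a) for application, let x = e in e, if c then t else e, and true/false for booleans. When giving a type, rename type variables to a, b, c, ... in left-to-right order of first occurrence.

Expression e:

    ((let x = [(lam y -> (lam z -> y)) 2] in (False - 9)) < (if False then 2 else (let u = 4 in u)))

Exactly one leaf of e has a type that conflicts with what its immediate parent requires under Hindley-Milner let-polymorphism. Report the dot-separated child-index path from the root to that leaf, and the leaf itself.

Answer: 0.1.0 : false

Derivation:
y : a
\z._ : b -> a
\y._ : a -> b -> a
  unify a -> b -> a ~ Int -> c
  unify a ~ Int
  unify b -> Int ~ c
_ _ : b -> Int
let x : forall. b -> Int
  unify Bool ~ Int
  FAIL: mismatch Bool ~ Int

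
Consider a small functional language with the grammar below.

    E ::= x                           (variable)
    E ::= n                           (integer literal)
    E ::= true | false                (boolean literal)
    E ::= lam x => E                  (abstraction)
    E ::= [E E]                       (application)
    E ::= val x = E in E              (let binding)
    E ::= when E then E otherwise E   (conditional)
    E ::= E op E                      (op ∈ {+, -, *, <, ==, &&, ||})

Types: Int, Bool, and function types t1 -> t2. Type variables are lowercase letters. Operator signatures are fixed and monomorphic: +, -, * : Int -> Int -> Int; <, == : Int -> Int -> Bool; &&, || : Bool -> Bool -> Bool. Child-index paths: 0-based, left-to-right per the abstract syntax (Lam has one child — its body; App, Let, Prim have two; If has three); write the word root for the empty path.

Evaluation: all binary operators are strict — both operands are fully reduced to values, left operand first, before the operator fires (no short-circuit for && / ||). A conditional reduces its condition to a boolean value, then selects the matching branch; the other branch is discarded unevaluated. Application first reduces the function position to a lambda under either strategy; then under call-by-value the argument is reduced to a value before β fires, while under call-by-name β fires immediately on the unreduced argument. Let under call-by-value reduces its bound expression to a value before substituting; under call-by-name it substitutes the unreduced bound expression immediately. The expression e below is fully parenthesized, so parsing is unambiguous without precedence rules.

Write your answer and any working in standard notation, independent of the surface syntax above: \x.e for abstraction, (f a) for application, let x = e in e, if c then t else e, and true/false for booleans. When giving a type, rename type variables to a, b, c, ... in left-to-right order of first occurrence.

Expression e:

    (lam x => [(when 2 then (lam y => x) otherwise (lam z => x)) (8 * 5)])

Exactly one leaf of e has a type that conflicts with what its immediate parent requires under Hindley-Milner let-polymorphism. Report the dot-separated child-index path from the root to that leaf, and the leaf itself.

Answer: 0.0.0 : 2

Working:
  unify Int ~ Bool
  FAIL: mismatch Int ~ Bool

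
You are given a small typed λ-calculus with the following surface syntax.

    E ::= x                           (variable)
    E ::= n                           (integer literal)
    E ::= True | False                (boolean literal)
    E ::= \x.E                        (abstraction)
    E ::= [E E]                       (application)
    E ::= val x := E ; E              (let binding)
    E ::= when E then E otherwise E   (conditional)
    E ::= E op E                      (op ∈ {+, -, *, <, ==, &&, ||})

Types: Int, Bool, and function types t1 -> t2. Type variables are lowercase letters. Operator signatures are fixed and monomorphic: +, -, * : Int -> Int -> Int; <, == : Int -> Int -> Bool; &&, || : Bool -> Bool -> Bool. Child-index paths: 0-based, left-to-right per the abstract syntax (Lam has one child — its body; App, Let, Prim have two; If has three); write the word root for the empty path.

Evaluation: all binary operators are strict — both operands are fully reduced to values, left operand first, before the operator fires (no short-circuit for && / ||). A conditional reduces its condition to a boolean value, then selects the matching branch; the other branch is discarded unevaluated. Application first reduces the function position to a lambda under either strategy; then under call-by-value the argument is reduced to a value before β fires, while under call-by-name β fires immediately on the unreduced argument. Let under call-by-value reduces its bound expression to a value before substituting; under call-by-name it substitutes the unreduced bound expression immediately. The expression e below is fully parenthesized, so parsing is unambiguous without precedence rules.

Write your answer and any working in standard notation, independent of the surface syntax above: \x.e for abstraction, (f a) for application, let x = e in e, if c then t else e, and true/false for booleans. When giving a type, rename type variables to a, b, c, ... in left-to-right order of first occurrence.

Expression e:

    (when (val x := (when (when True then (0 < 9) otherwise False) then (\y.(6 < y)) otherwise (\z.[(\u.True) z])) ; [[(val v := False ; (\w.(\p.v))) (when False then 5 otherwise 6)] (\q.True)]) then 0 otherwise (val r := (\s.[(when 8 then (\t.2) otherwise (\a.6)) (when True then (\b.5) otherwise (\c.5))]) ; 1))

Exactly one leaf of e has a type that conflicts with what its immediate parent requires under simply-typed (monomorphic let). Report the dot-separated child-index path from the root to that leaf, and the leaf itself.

Trace:
  unify Bool ~ Bool
  unify Int ~ Int
  unify Int ~ Int
  unify Bool ~ Bool
  unify Bool ~ Bool
  unify Int ~ Int
y : a
  unify a ~ Int
\y._ : Int -> Bool
\u._ : c -> Bool
z : b
  unify c -> Bool ~ b -> d
  unify c ~ b
  unify Bool ~ d
_ _ : Bool
\z._ : b -> Bool
  unify Int -> Bool ~ b -> Bool
  unify Int ~ b
  unify Bool ~ Bool
let x : Int -> Bool
let v : Bool
v : Bool
\p._ : f -> Bool
\w._ : e -> f -> Bool
  unify Bool ~ Bool
  unify Int ~ Int
  unify e -> f -> Bool ~ Int -> g
  unify e ~ Int
  unify f -> Bool ~ g
_ _ : f -> Bool
\q._ : h -> Bool
  unify f -> Bool ~ (h -> Bool) -> i
  unify f ~ h -> Bool
  unify Bool ~ i
_ _ : Bool
  unify Bool ~ Bool
  unify Int ~ Bool
  FAIL: mismatch Int ~ Bool

Answer: 2.0.0.0.0 : 8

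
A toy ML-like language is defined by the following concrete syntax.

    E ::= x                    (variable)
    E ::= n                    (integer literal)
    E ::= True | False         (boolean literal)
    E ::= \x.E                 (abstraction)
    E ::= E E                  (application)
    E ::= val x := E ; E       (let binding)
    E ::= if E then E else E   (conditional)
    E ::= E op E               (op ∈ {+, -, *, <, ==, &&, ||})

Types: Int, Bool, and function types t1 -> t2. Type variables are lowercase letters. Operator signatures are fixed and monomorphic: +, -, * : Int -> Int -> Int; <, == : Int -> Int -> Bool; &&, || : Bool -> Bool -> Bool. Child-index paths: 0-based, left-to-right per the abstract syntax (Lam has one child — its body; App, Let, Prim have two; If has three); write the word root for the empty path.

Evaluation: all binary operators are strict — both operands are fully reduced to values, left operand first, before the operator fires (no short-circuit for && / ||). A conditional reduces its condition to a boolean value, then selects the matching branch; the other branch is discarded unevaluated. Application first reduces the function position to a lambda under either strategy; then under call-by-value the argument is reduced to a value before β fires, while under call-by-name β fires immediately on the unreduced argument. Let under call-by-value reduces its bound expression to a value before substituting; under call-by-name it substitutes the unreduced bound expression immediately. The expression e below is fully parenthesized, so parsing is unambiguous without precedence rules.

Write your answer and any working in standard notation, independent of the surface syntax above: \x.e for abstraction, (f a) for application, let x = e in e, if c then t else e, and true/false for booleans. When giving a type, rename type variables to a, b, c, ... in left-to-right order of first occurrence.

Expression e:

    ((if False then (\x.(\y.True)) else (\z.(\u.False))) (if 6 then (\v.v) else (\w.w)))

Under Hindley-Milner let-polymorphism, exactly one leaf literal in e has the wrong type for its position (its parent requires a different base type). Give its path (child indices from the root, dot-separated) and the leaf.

Trace:
  unify Bool ~ Bool
\y._ : b -> Bool
\x._ : a -> b -> Bool
\u._ : d -> Bool
\z._ : c -> d -> Bool
  unify a -> b -> Bool ~ c -> d -> Bool
  unify a ~ c
  unify b -> Bool ~ d -> Bool
  unify b ~ d
  unify Bool ~ Bool
  unify Int ~ Bool
  FAIL: mismatch Int ~ Bool

Answer: 1.0 : 6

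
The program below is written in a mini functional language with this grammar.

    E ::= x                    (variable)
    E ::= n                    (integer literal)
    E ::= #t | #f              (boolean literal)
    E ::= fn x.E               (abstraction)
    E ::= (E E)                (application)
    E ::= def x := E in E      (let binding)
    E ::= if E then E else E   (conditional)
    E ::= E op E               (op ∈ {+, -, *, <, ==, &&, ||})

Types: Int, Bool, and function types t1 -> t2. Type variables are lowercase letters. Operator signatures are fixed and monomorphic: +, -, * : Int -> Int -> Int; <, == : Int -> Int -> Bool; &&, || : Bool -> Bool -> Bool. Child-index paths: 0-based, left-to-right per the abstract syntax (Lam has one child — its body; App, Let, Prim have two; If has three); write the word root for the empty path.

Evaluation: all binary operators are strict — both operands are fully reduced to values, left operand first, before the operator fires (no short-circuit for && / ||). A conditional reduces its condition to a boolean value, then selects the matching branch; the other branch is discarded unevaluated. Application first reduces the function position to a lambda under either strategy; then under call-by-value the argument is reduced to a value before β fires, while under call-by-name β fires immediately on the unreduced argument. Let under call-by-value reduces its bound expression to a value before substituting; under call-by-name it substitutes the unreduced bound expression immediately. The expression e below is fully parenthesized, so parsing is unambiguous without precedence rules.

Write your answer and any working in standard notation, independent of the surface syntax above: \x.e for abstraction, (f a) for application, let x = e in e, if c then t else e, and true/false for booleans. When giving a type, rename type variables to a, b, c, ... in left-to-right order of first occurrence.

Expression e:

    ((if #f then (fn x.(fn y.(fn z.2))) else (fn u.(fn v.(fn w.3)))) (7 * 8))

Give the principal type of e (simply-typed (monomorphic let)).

Working:
  unify Bool ~ Bool
\z._ : c -> Int
\y._ : b -> c -> Int
\x._ : a -> b -> c -> Int
\w._ : f -> Int
\v._ : e -> f -> Int
\u._ : d -> e -> f -> Int
  unify a -> b -> c -> Int ~ d -> e -> f -> Int
  unify a ~ d
  unify b -> c -> Int ~ e -> f -> Int
  unify b ~ e
  unify c -> Int ~ f -> Int
  unify c ~ f
  unify Int ~ Int
  unify Int ~ Int
  unify Int ~ Int
  unify d -> e -> f -> Int ~ Int -> g
  unify d ~ Int
  unify e -> f -> Int ~ g
_ _ : e -> f -> Int

Answer: a -> b -> Int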